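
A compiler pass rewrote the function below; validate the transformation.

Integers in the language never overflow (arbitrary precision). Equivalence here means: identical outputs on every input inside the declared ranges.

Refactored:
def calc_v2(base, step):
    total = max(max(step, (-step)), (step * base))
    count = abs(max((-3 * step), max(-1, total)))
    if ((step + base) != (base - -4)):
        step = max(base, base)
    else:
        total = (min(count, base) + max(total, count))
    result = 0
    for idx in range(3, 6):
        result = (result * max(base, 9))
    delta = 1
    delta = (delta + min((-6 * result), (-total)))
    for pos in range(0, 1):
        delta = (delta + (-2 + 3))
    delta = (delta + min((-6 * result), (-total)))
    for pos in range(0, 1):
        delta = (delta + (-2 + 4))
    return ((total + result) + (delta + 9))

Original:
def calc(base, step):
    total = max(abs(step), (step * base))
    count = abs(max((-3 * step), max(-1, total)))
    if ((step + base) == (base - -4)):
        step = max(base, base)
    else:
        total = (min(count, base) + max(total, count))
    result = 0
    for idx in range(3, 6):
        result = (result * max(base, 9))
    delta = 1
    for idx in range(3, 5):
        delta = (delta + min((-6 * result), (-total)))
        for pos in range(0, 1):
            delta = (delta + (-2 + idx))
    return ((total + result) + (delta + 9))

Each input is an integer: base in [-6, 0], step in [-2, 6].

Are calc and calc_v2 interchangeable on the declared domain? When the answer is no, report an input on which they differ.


Input base=-6, step=-2: 7 from calc versus 1 from calc_v2.
verdict: not equivalent; witness: base=-6, step=-2


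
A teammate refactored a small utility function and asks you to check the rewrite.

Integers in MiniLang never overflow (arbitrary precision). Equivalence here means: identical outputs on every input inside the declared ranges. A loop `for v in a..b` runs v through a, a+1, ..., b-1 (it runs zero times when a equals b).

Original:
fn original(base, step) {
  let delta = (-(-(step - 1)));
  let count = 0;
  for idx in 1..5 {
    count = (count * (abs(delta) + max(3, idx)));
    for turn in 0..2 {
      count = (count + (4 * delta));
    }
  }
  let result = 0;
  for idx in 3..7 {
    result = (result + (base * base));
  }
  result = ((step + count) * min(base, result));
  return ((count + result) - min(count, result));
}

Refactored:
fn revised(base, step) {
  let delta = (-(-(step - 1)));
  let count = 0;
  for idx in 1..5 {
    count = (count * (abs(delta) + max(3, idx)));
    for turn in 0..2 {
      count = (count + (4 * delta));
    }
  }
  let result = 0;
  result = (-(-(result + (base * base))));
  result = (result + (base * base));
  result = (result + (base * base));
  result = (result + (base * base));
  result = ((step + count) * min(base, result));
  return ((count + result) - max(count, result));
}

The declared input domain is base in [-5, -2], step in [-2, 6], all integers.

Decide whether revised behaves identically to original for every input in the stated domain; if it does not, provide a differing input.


Consider the input base=-5, step=-2.
original: delta becomes -3; next count becomes 0; next at idx=1:; next count becomes 0; next at turn=0:; next count becomes -12; next at turn=1:; next count becomes -24; next at idx=2:; next count becomes -144; next at turn=0:; next count becomes -156; next at turn=1:; next count becomes -168; next at idx=3:; next count becomes -1008; next at turn=0:; next count becomes -1020; next at turn=1:; next count becomes -1032; next at idx=4:; next count becomes -7224; next at turn=0:; next count becomes -7236; next at turn=1:; next count becomes -7248; next result becomes 0; next at idx=3:; next result becomes 25; next at idx=4:; next result becomes 50; next at idx=5:; next result becomes 75; next at idx=6:; next result becomes 100; next result becomes 36250; next final value 36250
revised: delta becomes -3; next count becomes 0; next at idx=1:; next count becomes 0; next at turn=0:; next count becomes -12; next at turn=1:; next count becomes -24; next at idx=2:; next count becomes -144; next at turn=0:; next count becomes -156; next at turn=1:; next count becomes -168; next at idx=3:; next count becomes -1008; next at turn=0:; next count becomes -1020; next at turn=1:; next count becomes -1032; next at idx=4:; next count becomes -7224; next at turn=0:; next count becomes -7236; next at turn=1:; next count becomes -7248; next result becomes 0; next result becomes 25; next result becomes 50; next result becomes 75; next result becomes 100; next result becomes 36250; next final value -7248
36250 against -7248: the behavior changed.
verdict: not equivalent; witness: base=-5, step=-2


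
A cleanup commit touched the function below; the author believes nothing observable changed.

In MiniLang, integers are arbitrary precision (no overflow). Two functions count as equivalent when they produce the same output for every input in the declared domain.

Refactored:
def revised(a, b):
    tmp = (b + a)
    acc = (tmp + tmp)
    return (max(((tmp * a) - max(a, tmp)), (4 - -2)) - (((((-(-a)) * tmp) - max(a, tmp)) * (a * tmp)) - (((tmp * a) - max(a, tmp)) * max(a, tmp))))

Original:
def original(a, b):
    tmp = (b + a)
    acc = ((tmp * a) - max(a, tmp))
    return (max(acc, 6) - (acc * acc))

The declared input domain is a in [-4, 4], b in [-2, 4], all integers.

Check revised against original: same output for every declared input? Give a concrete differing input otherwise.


Equivalent. Among the additions is an assignment to `acc` whose value nothing reads, and its value is discarded.
Across all 63 domain points the two functions coincide.
One worked example (a=0, b=0) — original: tmp = 0; acc = 0; return 6; revised: tmp = 0; acc = 0; return 6; agreement on 6.
verdict: equivalent


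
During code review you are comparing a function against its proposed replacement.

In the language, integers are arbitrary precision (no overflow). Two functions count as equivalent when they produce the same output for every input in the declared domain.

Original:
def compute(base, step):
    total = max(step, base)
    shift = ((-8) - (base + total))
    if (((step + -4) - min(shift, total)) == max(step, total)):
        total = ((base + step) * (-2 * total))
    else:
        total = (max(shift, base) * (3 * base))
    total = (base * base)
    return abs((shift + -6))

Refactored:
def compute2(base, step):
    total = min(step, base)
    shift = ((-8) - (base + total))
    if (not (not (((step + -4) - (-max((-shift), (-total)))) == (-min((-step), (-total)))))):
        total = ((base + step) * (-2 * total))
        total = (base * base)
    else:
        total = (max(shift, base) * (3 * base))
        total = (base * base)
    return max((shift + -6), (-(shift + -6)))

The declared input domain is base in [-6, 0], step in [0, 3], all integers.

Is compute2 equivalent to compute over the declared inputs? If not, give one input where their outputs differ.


These are not equivalent — on base=-6, step=0 the outputs split (8 vs 2).
compute: total = 0; shift = -2; (((step + -4) - min(shift, total)) == max(step, total)) -> false; total = 36; total = 36; return 8
compute2: total = -6; shift = 4; (not (not (((step + -4) - (-max((-shift), (-total)))) == (-min((-step), (-total)))))) -> false; total = -72; total = 36; return 2
verdict: not equivalent; witness: base=-6, step=0


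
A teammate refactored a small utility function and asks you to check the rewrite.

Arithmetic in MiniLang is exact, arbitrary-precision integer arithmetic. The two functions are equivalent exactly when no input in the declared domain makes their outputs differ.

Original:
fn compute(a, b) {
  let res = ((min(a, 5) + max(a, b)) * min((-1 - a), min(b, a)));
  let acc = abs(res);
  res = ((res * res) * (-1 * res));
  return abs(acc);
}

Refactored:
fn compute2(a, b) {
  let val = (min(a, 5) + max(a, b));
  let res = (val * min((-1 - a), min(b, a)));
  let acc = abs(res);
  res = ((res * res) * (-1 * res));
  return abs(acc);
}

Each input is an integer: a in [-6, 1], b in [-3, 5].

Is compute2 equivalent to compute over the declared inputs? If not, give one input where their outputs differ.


Side by side, the visible changes include: statement counts differ; and local variable names differ.
Tracing a=-2, b=4: compute: res becomes -4; next acc becomes 4; next res becomes 64; next final value 4 | compute2: val becomes 2; next res becomes -4; next acc becomes 4; next res becomes 64; next final value 4 — matching result 4.
Every one of the 72 inputs gives matching results.
verdict: equivalent


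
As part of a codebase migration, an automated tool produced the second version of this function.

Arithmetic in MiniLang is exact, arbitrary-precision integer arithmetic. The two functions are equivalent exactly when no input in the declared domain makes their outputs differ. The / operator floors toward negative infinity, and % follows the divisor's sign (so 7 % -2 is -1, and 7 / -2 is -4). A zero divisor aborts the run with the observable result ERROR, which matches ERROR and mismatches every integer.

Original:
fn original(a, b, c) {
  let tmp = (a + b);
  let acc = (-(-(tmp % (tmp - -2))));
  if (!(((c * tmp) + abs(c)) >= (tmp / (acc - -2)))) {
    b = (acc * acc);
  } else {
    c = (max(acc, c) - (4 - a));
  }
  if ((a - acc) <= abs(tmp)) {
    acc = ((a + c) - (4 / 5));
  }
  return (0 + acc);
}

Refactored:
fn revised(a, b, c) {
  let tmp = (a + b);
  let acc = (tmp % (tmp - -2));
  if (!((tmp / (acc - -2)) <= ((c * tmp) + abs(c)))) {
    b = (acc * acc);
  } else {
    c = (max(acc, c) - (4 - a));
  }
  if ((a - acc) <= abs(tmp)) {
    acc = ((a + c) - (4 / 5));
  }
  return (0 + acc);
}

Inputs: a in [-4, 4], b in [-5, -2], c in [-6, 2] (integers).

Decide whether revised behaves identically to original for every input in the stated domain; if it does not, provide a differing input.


Changes here: comparison usage differs; the full 324-point sweep finds no disagreement.
verdict: equivalent


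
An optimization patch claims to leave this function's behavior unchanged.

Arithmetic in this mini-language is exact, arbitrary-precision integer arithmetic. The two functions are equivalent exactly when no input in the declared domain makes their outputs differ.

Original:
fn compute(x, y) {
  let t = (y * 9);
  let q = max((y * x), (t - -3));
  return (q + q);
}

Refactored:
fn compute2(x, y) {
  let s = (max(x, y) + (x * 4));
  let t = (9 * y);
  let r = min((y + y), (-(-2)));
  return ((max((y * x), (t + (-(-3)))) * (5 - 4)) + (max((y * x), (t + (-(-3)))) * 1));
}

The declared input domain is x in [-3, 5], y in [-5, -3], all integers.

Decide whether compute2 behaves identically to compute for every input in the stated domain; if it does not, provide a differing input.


The two are interchangeable: arithmetic usage differs, and constant usage differs, and min/max/abs usage differs, and local variable names differ, and statement counts differ, and every declared input agrees.
As a probe, take x=4, y=-3: compute runs t := -27 | q := -12 | result -24; compute2 runs s := 20 | t := -27 | r := -6 | result -24; both end at -24.
An exhaustive pass over the 27 declared inputs shows identical outputs.
verdict: equivalent


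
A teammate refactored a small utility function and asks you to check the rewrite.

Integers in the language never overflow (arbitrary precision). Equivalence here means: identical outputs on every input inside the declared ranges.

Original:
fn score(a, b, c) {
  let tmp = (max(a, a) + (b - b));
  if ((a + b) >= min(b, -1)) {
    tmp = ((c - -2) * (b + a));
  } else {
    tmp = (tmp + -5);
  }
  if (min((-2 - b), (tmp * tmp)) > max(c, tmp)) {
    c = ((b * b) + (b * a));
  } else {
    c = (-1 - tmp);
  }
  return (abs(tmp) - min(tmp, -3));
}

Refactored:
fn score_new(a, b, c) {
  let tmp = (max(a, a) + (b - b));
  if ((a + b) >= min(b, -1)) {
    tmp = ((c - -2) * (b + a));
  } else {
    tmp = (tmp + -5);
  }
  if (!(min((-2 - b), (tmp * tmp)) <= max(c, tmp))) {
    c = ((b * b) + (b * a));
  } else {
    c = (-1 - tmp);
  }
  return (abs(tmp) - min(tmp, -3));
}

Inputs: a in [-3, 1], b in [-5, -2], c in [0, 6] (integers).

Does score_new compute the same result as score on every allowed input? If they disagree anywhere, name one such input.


Comparing the listings, the differences include: boolean connective usage differs, and comparison usage differs.
As a probe, take a=0, b=-2, c=1: score runs tmp := 0 | ((a + b) >= min(b, -1)): true | tmp := -6 | (min((-2 - b), (tmp * tmp)) > max(c, tmp)): false | c := 5 | result 12; score_new runs tmp := 0 | ((a + b) >= min(b, -1)): true | tmp := -6 | (!(min((-2 - b), (tmp * tmp)) <= max(c, tmp))): false | c := 5 | result 12; both end at 12.
Sweeping the whole domain (140 inputs) finds no disagreement.
verdict: equivalent


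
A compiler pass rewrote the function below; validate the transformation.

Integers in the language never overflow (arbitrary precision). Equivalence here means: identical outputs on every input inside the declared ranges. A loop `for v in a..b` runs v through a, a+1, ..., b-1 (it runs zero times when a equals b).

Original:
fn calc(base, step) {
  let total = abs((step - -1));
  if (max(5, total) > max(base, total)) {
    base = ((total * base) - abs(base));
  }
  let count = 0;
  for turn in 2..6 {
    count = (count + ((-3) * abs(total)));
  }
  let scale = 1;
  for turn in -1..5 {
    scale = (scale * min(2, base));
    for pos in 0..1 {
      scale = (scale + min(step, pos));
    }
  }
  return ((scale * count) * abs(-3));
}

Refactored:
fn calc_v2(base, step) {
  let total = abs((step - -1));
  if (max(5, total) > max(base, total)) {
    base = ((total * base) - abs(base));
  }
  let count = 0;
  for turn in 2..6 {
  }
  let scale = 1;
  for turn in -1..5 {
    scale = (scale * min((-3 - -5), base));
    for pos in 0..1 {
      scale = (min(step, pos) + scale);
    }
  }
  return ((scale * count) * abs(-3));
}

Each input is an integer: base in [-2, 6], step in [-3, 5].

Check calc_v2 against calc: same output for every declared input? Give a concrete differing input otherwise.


On input base=-2, step=-3, calc returns -4798872 while calc_v2 returns 0.
verdict: not equivalent; witness: base=-2, step=-3


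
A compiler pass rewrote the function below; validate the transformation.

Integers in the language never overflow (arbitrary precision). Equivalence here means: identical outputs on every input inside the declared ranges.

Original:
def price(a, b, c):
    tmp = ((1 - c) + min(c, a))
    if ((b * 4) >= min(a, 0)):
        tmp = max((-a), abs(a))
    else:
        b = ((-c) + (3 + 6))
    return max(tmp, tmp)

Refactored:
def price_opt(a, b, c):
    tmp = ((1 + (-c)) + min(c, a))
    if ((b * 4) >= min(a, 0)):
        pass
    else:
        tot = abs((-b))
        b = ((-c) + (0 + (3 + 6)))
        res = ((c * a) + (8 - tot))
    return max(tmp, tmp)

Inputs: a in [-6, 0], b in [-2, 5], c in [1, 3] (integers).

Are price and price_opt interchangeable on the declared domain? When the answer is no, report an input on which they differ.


These are not equivalent — on a=-6, b=-1, c=1 the outputs split (6 vs -6).
price: tmp becomes -6; next ((b * 4) >= min(a, 0)) evaluates to true; next tmp becomes 6; next final value 6
price_opt: tmp becomes -6; next ((b * 4) >= min(a, 0)) evaluates to true; next final value -6
verdict: not equivalent; witness: a=-6, b=-1, c=1


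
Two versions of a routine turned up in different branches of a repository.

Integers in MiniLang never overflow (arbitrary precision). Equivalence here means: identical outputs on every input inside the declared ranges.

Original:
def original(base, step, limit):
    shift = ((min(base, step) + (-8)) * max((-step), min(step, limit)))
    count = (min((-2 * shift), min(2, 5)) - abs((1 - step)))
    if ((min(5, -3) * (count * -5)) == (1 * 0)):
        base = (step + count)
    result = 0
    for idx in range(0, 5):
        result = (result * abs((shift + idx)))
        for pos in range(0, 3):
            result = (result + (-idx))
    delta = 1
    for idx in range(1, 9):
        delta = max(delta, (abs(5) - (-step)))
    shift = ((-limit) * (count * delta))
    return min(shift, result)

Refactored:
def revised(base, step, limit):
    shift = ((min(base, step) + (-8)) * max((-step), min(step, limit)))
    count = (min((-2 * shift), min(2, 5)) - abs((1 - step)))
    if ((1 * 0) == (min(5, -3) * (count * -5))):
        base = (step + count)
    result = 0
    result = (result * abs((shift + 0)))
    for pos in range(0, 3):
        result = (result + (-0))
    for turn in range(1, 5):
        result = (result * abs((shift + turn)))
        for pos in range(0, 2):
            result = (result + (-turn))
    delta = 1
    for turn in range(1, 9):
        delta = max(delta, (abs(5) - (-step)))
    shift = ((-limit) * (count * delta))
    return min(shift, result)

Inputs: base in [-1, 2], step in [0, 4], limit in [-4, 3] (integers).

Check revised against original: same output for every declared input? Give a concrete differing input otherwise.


Consider the input base=-1, step=0, limit=-4.
original: shift := 0 | count := -1 | ((min(5, -3) * (count * -5)) == (1 * 0)): false | result := 0 | iter idx=0: | result := 0 | iter pos=0: | result := 0 | iter pos=1: | result := 0 | iter pos=2: | result := 0 | iter idx=1: | result := 0 | iter pos=0: | result := -1 | iter pos=1: | result := -2 | iter pos=2: | result := -3 | iter idx=2: | result := -6 | iter pos=0: | result := -8 | iter pos=1: | result := -10 | iter pos=2: | result := -12 | iter idx=3: | result := -36 | iter pos=0: | result := -39 | iter pos=1: | result := -42 | iter pos=2: | result := -45 | iter idx=4: | result := -180 | iter pos=0: | result := -184 | iter pos=1: | result := -188 | iter pos=2: | result := -192 | delta := 1 | iter idx=1: | delta := 5 | iter idx=2: | delta := 5 | iter idx=3: | delta := 5 | iter idx=4: | delta := 5 | iter idx=5: | delta := 5 | iter idx=6: | delta := 5 | iter idx=7: | delta := 5 | iter idx=8: | delta := 5 | shift := -20 | result -192
revised: shift := 0 | count := -1 | ((1 * 0) == (min(5, -3) * (count * -5))): false | result := 0 | result := 0 | iter pos=0: | result := 0 | iter pos=1: | result := 0 | iter pos=2: | result := 0 | iter turn=1: | result := 0 | iter pos=0: | result := -1 | iter pos=1: | result := -2 | iter turn=2: | result := -4 | iter pos=0: | result := -6 | iter pos=1: | result := -8 | iter turn=3: | result := -24 | iter pos=0: | result := -27 | iter pos=1: | result := -30 | iter turn=4: | result := -120 | iter pos=0: | result := -124 | iter pos=1: | result := -128 | delta := 1 | iter turn=1: | delta := 5 | iter turn=2: | delta := 5 | iter turn=3: | delta := 5 | iter turn=4: | delta := 5 | iter turn=5: | delta := 5 | iter turn=6: | delta := 5 | iter turn=7: | delta := 5 | iter turn=8: | delta := 5 | shift := -20 | result -128
-192 and -128 differ, so these are not the same function on this domain.
verdict: not equivalent; witness: base=-1, step=0, limit=-4


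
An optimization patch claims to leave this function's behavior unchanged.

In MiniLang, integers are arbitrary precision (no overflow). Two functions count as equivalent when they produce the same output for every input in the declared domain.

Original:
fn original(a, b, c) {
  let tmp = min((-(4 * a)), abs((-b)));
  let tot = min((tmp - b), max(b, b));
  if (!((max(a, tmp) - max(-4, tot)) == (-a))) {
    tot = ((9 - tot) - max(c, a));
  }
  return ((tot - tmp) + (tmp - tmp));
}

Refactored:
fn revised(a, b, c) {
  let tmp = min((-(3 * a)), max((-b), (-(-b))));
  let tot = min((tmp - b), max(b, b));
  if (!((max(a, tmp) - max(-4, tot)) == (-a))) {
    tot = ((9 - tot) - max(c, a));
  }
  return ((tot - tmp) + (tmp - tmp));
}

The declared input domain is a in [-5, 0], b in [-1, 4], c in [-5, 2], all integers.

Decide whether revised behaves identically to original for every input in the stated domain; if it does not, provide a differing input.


Run the pair on a=-1, b=4, c=-5.
original: tmp = 4; tot = 0; (!((max(a, tmp) - max(-4, tot)) == (-a))) -> true; tot = 10; return 6
revised: tmp = 3; tot = -1; (!((max(a, tmp) - max(-4, tot)) == (-a))) -> true; tot = 11; return 8
6 against 8: the behavior changed.
verdict: not equivalent; witness: a=-1, b=4, c=-5


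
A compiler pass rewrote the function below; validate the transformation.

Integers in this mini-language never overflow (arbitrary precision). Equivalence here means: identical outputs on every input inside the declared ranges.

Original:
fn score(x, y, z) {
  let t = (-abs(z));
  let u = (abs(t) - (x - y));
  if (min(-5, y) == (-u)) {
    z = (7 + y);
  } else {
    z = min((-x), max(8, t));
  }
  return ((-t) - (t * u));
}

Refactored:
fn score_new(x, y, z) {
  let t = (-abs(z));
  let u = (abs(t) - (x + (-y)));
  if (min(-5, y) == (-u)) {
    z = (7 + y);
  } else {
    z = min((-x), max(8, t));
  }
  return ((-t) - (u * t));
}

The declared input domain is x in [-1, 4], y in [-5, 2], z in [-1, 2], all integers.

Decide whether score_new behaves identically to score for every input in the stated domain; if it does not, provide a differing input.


Side by side, the visible changes include: arithmetic usage differs.
Spot check at x=1, y=2, z=1 — score: t = -1; u = 2; (min(-5, y) == (-u)) -> false; z = -1; return 3. score_new: t = -1; u = 2; (min(-5, y) == (-u)) -> false; z = -1; return 3. Both give 3.
Every one of the 192 inputs gives matching results.
verdict: equivalent


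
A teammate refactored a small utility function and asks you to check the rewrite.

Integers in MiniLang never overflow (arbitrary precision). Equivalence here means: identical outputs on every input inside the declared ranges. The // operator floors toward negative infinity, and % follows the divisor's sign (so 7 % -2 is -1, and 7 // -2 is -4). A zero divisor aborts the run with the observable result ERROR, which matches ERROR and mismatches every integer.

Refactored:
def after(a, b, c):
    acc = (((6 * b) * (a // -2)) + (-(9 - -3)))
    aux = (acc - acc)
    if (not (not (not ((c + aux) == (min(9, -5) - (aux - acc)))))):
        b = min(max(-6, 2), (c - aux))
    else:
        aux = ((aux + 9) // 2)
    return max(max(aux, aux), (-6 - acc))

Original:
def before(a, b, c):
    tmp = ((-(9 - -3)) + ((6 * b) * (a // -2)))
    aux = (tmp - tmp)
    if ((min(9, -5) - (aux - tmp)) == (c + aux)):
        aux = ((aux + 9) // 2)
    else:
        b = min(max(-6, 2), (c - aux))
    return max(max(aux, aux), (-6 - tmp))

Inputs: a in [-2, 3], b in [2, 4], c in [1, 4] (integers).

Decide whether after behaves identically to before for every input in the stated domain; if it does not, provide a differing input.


Behavior is preserved: although local variable names differ, and boolean connective usage differs, the outputs never diverge.
As a probe, take a=2, b=2, c=4: before runs tmp=-24, then aux=0, then ((min(9, -5) - (aux - tmp)) == (c + aux)) is false, then b=2, then returns 18; after runs acc=-24, then aux=0, then (not (not (not ((c + aux) == (min(9, -5) - (aux - acc)))))) is true, then b=2, then returns 18; both end at 18.
Sweeping the whole domain (72 inputs) finds no disagreement.
verdict: equivalent


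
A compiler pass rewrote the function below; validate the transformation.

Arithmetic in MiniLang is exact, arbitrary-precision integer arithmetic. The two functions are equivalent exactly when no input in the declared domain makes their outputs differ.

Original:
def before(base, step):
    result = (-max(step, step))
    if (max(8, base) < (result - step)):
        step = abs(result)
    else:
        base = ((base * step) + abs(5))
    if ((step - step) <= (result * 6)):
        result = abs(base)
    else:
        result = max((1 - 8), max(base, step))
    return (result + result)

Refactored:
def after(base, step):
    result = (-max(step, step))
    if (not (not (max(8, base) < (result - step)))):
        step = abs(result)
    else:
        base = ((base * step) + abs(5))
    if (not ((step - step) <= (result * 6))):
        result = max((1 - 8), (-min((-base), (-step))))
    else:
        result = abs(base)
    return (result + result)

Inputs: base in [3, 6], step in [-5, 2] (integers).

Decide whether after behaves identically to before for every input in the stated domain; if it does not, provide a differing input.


Side by side, the visible changes include: boolean connective usage differs, plus min/max/abs usage differs.
Tracing base=6, step=0: before: result := 0 | (max(8, base) < (result - step)): false | base := 5 | ((step - step) <= (result * 6)): true | result := 5 | result 10 | after: result := 0 | (not (not (max(8, base) < (result - step)))): false | base := 5 | (not ((step - step) <= (result * 6))): false | result := 5 | result 10 — matching result 10.
Sweeping the whole domain (32 inputs) finds no disagreement.
verdict: equivalent


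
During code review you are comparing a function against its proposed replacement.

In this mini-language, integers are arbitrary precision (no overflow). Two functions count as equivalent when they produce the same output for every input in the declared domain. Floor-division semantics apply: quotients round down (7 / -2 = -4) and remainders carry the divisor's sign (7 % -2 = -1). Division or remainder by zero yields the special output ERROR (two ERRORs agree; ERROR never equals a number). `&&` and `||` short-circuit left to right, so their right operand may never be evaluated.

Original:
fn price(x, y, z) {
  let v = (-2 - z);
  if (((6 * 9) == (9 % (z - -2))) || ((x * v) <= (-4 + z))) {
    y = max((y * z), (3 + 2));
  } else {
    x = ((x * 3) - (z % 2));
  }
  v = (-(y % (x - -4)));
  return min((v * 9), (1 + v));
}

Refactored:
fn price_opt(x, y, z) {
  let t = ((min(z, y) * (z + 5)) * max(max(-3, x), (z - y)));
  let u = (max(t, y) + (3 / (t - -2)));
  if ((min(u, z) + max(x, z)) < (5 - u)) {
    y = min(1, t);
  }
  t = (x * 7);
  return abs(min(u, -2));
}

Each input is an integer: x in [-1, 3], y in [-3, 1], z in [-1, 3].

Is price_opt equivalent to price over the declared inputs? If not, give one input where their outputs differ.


Consider the input x=-1, y=-3, z=-1.
price: v becomes -1; next (((6 * 9) == (9 % (z - -2))) || ((x * v) <= (-4 + z))) evaluates to false; next x becomes -4; next hits division by zero so the output is ERROR
price_opt: t becomes -24; next u becomes -4; next ((min(u, z) + max(x, z)) < (5 - u)) evaluates to true; next y becomes -24; next t becomes -7; next final value 4
ERROR vs 4 — the two versions disagree here.
verdict: not equivalent; witness: x=-1, y=-3, z=-1


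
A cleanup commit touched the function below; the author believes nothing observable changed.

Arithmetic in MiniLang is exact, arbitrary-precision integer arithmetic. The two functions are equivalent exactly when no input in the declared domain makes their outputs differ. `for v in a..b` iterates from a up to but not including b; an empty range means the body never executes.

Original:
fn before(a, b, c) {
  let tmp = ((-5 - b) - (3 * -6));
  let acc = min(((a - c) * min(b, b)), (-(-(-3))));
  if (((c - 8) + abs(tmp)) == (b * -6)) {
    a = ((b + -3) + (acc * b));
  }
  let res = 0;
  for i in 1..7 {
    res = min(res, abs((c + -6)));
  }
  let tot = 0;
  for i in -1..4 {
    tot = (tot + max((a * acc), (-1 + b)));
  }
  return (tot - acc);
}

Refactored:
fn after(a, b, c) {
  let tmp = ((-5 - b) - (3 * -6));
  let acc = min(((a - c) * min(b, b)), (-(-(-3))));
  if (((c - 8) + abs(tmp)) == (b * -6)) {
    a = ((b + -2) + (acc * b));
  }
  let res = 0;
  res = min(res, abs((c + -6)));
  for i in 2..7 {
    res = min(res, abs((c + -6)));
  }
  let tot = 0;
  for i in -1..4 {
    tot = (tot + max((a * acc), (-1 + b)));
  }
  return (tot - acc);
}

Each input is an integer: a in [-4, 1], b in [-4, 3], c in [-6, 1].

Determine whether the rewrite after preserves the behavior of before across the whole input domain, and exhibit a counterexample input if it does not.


These are not equivalent — on a=-4, b=-1, c=0 the outputs split (18 vs 3).
before: tmp := 14 | acc := -3 | (((c - 8) + abs(tmp)) == (b * -6)): true | a := -1 | res := 0 | iter i=1: | res := 0 | iter i=2: | res := 0 | iter i=3: | res := 0 | iter i=4: | res := 0 | iter i=5: | res := 0 | iter i=6: | res := 0 | tot := 0 | iter i=-1: | tot := 3 | iter i=0: | tot := 6 | iter i=1: | tot := 9 | iter i=2: | tot := 12 | iter i=3: | tot := 15 | result 18
after: tmp := 14 | acc := -3 | (((c - 8) + abs(tmp)) == (b * -6)): true | a := 0 | res := 0 | res := 0 | iter i=2: | res := 0 | iter i=3: | res := 0 | iter i=4: | res := 0 | iter i=5: | res := 0 | iter i=6: | res := 0 | tot := 0 | iter i=-1: | tot := 0 | iter i=0: | tot := 0 | iter i=1: | tot := 0 | iter i=2: | tot := 0 | iter i=3: | tot := 0 | result 3
verdict: not equivalent; witness: a=-4, b=-1, c=0


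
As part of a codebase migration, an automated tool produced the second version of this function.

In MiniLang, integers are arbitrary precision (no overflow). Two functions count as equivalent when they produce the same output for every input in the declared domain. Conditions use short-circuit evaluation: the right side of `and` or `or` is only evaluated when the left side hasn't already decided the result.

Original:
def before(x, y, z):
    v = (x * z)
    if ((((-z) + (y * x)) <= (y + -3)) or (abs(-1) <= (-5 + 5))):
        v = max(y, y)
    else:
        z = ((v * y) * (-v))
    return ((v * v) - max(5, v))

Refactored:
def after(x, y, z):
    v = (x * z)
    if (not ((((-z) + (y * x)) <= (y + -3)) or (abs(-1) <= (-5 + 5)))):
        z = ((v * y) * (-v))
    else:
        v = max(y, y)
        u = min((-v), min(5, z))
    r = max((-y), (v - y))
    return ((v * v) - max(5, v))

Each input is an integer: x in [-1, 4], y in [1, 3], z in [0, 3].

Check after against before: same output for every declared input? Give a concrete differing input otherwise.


Equivalent. There is a behavioral-looking edit here, yet the outcome never shifts on this domain.
Across all 72 domain points the two functions coincide.
Tracing x=0, y=1, z=0: before: v becomes 0; next ((((-z) + (y * x)) <= (y + -3)) or (abs(-1) <= (-5 + 5))) evaluates to false; next z becomes 0; next final value -5 | after: v becomes 0; next (not ((((-z) + (y * x)) <= (y + -3)) or (abs(-1) <= (-5 + 5)))) evaluates to true; next z becomes 0; next r becomes -1; next final value -5 — matching result -5.
verdict: equivalent


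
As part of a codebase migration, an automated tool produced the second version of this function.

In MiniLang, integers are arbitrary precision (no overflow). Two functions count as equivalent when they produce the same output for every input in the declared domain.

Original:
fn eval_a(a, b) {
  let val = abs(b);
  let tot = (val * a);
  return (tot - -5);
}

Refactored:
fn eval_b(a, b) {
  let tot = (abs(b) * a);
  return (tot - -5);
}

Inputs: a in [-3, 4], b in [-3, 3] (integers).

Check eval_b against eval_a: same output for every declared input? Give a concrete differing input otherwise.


Although local variable names differ, and statement counts differ, 56/56 inputs agree.
verdict: equivalent


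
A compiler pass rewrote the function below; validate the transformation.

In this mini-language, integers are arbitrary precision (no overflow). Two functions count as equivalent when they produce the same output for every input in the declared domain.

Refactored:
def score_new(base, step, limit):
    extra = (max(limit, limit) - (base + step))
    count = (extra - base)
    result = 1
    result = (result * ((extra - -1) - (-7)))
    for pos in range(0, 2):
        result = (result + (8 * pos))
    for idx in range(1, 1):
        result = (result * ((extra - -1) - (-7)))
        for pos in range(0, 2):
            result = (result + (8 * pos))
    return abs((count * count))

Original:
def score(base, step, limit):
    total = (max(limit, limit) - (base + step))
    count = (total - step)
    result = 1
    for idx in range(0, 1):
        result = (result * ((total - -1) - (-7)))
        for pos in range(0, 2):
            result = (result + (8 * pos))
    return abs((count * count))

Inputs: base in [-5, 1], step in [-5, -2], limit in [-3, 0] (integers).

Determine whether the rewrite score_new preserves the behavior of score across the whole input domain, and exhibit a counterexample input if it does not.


Consider the input base=-5, step=-4, limit=-3.
score: total := 6 | count := 10 | result := 1 | iter idx=0: | result := 14 | iter pos=0: | result := 14 | iter pos=1: | result := 22 | result 100
score_new: extra := 6 | count := 11 | result := 1 | result := 14 | iter pos=0: | result := 14 | iter pos=1: | result := 22 | loop over idx: empty range | result 121
100 vs 121 — the two versions disagree here.
verdict: not equivalent; witness: base=-5, step=-4, limit=-3


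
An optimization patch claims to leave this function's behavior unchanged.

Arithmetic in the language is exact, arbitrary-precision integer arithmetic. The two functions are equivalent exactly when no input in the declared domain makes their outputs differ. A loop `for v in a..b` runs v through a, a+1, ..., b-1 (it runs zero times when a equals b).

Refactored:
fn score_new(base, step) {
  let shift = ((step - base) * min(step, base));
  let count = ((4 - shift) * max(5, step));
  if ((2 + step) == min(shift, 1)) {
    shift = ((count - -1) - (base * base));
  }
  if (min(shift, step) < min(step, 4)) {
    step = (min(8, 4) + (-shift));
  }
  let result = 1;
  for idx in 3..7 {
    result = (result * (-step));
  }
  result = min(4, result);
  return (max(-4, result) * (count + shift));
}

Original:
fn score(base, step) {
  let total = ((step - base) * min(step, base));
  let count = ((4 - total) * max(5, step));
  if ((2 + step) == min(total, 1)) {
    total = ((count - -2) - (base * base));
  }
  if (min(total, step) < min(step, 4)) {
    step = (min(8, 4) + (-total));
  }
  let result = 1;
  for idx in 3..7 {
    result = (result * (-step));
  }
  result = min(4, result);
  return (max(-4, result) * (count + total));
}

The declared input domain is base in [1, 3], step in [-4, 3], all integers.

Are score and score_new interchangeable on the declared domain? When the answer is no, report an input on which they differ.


On input base=1, step=-1, score returns 21 while score_new returns 20.
verdict: not equivalent; witness: base=1, step=-1


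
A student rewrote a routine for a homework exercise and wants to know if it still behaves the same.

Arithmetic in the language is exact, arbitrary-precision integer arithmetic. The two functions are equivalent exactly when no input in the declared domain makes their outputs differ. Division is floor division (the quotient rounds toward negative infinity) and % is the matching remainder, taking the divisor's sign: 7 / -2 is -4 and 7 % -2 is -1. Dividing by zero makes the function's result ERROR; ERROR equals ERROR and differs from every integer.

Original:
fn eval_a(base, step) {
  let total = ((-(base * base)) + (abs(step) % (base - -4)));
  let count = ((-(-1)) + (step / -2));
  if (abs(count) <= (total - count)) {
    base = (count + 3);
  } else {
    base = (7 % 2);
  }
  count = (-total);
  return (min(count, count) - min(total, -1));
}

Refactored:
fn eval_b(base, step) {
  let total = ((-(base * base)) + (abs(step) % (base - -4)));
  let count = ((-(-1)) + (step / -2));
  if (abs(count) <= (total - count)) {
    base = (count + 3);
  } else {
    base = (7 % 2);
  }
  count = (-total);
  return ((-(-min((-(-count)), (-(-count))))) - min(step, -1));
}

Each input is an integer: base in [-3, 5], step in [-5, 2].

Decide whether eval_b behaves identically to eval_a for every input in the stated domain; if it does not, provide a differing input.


Not equivalent: base=-3, step=-5 separates them (18 vs 14).
eval_a: total becomes -9; next count becomes 3; next (abs(count) <= (total - count)) evaluates to false; next base becomes 1; next count becomes 9; next final value 18
eval_b: total becomes -9; next count becomes 3; next (abs(count) <= (total - count)) evaluates to false; next base becomes 1; next count becomes 9; next final value 14
verdict: not equivalent; witness: base=-3, step=-5


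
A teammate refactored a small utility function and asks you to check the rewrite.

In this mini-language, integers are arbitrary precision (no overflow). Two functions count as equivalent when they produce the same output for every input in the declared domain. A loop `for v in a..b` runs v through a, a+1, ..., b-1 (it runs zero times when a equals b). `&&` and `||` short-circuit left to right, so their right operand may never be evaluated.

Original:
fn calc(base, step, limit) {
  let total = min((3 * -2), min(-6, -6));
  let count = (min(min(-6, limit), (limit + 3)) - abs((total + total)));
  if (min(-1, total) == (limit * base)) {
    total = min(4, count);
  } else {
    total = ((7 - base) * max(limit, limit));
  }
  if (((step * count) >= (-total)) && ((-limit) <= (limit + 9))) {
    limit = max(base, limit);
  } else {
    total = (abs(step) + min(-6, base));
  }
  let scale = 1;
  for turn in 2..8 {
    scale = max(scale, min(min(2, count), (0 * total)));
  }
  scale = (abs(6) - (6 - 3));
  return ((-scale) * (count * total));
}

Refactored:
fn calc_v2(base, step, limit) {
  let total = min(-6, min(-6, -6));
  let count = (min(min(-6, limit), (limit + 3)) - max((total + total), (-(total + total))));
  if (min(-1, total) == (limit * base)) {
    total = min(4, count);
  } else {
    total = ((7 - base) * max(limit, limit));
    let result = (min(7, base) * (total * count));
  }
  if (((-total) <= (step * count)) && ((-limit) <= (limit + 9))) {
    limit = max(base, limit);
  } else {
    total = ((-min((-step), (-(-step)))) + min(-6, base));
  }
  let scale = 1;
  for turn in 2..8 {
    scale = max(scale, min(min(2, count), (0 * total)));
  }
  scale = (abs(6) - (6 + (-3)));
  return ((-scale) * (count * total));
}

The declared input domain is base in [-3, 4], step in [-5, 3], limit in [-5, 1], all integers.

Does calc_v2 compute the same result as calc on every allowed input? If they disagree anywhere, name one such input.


Reading the diff, among the changes: statement counts differ, constant usage differs, comparison usage differs, min/max/abs usage differs, local variable names differ, arithmetic usage differs.
Tracing base=0, step=3, limit=-4: calc: total = -6; count = -18; (min(-1, total) == (limit * base)) -> false; total = -28; (((step * count) >= (-total)) && ((-limit) <= (limit + 9))) -> false; total = -3; scale = 1; [turn=2]; scale = 1; [turn=3]; scale = 1; [turn=4]; scale = 1; [turn=5]; scale = 1; [turn=6]; scale = 1; [turn=7]; scale = 1; scale = 3; return -162 | calc_v2: total = -6; count = -18; (min(-1, total) == (limit * base)) -> false; total = -28; result = 0; (((-total) <= (step * count)) && ((-limit) <= (limit + 9))) -> false; total = -3; scale = 1; [turn=2]; scale = 1; [turn=3]; scale = 1; [turn=4]; scale = 1; [turn=5]; scale = 1; [turn=6]; scale = 1; [turn=7]; scale = 1; scale = 3; return -162 — matching result -162.
Across all 504 domain points the two functions coincide.
verdict: equivalent


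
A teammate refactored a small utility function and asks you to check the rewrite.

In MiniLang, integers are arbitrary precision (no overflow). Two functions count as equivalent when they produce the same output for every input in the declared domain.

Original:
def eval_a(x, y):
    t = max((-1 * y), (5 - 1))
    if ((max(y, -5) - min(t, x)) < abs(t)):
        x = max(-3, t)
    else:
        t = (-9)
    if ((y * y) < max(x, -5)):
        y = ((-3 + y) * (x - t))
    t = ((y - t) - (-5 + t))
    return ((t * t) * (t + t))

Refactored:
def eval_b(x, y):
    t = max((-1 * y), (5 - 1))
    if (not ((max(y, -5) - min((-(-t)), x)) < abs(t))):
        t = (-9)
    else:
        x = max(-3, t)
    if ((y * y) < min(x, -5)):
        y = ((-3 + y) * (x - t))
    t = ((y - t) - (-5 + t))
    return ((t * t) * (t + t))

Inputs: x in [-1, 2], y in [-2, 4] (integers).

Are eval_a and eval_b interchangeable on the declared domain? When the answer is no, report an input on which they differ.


Take x=-1, y=-1.
eval_a: t := 4 | ((max(y, -5) - min(t, x)) < abs(t)): true | x := 4 | ((y * y) < max(x, -5)): true | y := 0 | t := -3 | result -54
eval_b: t := 4 | (not ((max(y, -5) - min((-(-t)), x)) < abs(t))): false | x := 4 | ((y * y) < min(x, -5)): false | t := -4 | result -128
-54 and -128 differ, so these are not the same function on this domain.
verdict: not equivalent; witness: x=-1, y=-1
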